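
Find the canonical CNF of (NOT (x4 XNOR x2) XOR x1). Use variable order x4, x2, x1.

(x4 OR x2 OR x1) AND (x4 OR NOT x2 OR NOT x1) AND (NOT x4 OR x2 OR NOT x1) AND (NOT x4 OR NOT x2 OR x1)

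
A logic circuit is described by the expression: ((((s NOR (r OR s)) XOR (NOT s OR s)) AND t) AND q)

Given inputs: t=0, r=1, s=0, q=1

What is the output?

Substituting: ((((0 NOR (1 OR 0)) XOR (NOT 0 OR 0)) AND 0) AND 1)
= 0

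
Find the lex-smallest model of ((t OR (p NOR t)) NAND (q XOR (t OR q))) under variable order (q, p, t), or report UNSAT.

q=0, p=0, t=0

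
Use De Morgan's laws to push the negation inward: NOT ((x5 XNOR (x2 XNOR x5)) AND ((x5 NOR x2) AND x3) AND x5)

NOT (x5 XNOR (x2 XNOR x5)) OR NOT ((x5 NOR x2) AND x3) OR NOT x5
De Morgan's: NOT(AND of terms) = OR of negations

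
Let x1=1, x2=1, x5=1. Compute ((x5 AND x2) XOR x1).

Substituting: ((1 AND 1) XOR 1)
= 0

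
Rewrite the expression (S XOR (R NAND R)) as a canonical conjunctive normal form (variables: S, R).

(S OR NOT R) AND (NOT S OR R)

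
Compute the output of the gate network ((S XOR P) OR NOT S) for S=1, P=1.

Substituting: ((1 XOR 1) OR NOT 1)
= 0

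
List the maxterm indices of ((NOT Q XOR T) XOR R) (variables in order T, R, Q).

ΠM(1, 2, 4, 7) = (T OR R OR NOT Q) AND (T OR NOT R OR Q) AND (NOT T OR R OR Q) AND (NOT T OR NOT R OR NOT Q)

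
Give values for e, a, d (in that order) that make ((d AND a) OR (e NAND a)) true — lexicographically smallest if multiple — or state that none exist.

e=0, a=0, d=0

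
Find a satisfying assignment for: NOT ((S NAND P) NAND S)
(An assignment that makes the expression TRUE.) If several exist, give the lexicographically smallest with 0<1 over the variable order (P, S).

P=0, S=1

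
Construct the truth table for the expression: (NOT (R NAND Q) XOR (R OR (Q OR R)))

R | Q | Output
--------------
0 | 0 | 0
0 | 1 | 1
1 | 0 | 1
1 | 1 | 0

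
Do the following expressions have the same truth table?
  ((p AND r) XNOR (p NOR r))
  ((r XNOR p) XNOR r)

No. Counterexample: with p=0, r=1, Expression 1 = 1 but Expression 2 = 0.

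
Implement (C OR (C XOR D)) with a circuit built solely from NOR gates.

((C NOR ((((C NOR D) NOR (C NOR D)) NOR ((C NOR D) NOR (C NOR D))) NOR ((((C NOR C) NOR (D NOR D)) NOR ((C NOR C) NOR (D NOR D))) NOR (((C NOR C) NOR (D NOR D)) NOR ((C NOR C) NOR (D NOR D)))))) NOR (C NOR ((((C NOR D) NOR (C NOR D)) NOR ((C NOR D) NOR (C NOR D))) NOR ((((C NOR C) NOR (D NOR D)) NOR ((C NOR C) NOR (D NOR D))) NOR (((C NOR C) NOR (D NOR D)) NOR ((C NOR C) NOR (D NOR D)))))))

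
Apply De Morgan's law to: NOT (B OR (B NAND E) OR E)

NOT B AND NOT (B NAND E) AND NOT E
De Morgan's: NOT(OR of terms) = AND of negations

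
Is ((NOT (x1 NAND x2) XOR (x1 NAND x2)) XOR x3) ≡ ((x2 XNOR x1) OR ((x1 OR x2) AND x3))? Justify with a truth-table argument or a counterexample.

No. Counterexample: with x3=0, x2=0, x1=1, Expression 1 = 1 but Expression 2 = 0.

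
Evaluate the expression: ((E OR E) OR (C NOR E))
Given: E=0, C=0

Substituting: ((0 OR 0) OR (0 NOR 0))
= 1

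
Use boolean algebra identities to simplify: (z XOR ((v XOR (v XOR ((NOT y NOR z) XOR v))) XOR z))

By XOR self-cancellation ((E XOR v) XOR v = E) then XOR self-cancellation ((E XOR v) XOR v = E):
= ((NOT y NOR z) XOR v)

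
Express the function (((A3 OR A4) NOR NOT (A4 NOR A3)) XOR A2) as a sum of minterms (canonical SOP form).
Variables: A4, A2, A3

Σm(0, 3, 6, 7) = (NOT A4 AND NOT A2 AND NOT A3) OR (NOT A4 AND A2 AND A3) OR (A4 AND A2 AND NOT A3) OR (A4 AND A2 AND A3)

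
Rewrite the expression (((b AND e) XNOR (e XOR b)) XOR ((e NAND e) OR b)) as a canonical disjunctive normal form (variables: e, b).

(NOT e AND b) OR (e AND b)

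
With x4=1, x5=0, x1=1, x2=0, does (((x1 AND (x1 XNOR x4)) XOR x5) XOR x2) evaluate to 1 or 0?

Substituting: (((1 AND (1 XNOR 1)) XOR 0) XOR 0)
= 1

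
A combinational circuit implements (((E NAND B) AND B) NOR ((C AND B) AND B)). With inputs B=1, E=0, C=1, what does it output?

Substituting: (((0 NAND 1) AND 1) NOR ((1 AND 1) AND 1))
= 0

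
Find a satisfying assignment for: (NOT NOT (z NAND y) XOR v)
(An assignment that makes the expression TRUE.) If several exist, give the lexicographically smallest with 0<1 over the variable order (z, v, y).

z=0, v=0, y=0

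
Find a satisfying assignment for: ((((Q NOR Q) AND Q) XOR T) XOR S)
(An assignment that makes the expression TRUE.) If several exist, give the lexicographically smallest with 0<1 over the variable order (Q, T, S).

Q=0, T=0, S=1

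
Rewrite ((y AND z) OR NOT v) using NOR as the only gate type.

((((y NOR y) NOR (z NOR z)) NOR (v NOR v)) NOR (((y NOR y) NOR (z NOR z)) NOR (v NOR v)))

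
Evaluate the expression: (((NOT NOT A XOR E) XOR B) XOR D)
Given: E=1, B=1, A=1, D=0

Substituting: (((NOT NOT 1 XOR 1) XOR 1) XOR 0)
= 1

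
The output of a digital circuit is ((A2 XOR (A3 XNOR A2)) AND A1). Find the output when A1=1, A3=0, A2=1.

Substituting: ((1 XOR (0 XNOR 1)) AND 1)
= 1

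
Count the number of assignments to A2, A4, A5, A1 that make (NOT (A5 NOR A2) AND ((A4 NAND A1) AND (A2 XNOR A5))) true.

Satisfying assignments: (1,0,1,0), (1,0,1,1), (1,1,1,0)
Count: 3 out of 16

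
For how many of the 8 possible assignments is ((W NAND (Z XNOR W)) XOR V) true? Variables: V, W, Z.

Satisfying assignments: (0,0,0), (0,0,1), (0,1,0), (1,1,1)
Count: 4 out of 8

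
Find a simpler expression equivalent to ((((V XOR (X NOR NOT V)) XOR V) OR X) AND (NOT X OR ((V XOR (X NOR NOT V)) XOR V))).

By distribution ((E OR v) AND (E OR NOT v) = E) then XOR self-cancellation ((E XOR v) XOR v = E):
= (X NOR NOT V)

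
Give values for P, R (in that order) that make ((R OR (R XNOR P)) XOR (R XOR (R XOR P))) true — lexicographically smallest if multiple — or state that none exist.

P=0, R=0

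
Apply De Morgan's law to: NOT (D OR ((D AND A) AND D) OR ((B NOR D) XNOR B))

NOT D AND NOT ((D AND A) AND D) AND NOT ((B NOR D) XNOR B)
De Morgan's: NOT(OR of terms) = AND of negations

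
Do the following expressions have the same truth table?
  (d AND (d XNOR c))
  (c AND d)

Yes, they are equivalent — the two output columns agree on all 4 assignments:
c | d | Expression 1 | Expression 2
-----------------------------------
0 | 0 | 0 | 0
0 | 1 | 0 | 0
1 | 0 | 0 | 0
1 | 1 | 1 | 1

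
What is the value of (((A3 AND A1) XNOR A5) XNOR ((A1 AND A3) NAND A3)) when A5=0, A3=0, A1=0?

Substituting: (((0 AND 0) XNOR 0) XNOR ((0 AND 0) NAND 0))
= 1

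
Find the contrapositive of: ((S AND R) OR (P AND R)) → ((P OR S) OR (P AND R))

Contrapositive: NOT ((P OR S) OR (P AND R)) → NOT ((S AND R) OR (P AND R))
Note: A statement and its contrapositive are logically equivalent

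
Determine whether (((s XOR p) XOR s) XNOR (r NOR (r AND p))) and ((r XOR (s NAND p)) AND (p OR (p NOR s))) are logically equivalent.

No. Counterexample: with p=0, s=0, r=0, Expression 1 = 0 but Expression 2 = 1.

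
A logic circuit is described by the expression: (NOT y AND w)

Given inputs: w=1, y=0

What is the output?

Substituting: (NOT 0 AND 1)
= 1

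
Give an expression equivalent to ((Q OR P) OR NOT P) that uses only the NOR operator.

((((Q NOR P) NOR (Q NOR P)) NOR (P NOR P)) NOR (((Q NOR P) NOR (Q NOR P)) NOR (P NOR P)))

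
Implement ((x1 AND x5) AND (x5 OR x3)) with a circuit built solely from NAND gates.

((((x1 NAND x5) NAND (x1 NAND x5)) NAND ((x5 NAND x5) NAND (x3 NAND x3))) NAND (((x1 NAND x5) NAND (x1 NAND x5)) NAND ((x5 NAND x5) NAND (x3 NAND x3))))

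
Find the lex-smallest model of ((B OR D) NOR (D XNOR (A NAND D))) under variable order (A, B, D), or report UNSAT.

A=0, B=0, D=0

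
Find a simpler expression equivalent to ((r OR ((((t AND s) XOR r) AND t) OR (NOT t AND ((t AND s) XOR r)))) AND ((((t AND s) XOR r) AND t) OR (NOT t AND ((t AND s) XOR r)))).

By absorption (E AND (E OR v) = E) then distribution ((E AND v) OR (E AND NOT v) = E):
= ((t AND s) XOR r)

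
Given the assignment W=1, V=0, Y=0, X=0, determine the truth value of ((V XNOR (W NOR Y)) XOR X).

Substituting: ((0 XNOR (1 NOR 0)) XOR 0)
= 1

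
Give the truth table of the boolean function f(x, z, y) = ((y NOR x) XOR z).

x | z | y | Output
------------------
0 | 0 | 0 | 1
0 | 0 | 1 | 0
0 | 1 | 0 | 0
0 | 1 | 1 | 1
1 | 0 | 0 | 0
1 | 0 | 1 | 0
1 | 1 | 0 | 1
1 | 1 | 1 | 1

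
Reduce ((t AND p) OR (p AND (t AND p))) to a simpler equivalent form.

By absorption (E OR (E AND v) = E):
= (t AND p)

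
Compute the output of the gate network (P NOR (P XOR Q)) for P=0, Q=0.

Substituting: (0 NOR (0 XOR 0))
= 1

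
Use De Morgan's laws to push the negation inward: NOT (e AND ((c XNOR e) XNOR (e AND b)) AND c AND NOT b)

NOT e OR NOT ((c XNOR e) XNOR (e AND b)) OR NOT c OR b
De Morgan's: NOT(AND of terms) = OR of negations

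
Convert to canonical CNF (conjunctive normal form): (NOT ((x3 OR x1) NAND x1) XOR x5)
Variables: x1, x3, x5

(x1 OR x3 OR x5) AND (x1 OR NOT x3 OR x5) AND (NOT x1 OR x3 OR NOT x5) AND (NOT x1 OR NOT x3 OR NOT x5)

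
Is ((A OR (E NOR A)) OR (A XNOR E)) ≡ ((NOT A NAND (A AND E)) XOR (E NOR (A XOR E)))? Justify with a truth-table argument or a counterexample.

No. Counterexample: with E=0, A=0, Expression 1 = 1 but Expression 2 = 0.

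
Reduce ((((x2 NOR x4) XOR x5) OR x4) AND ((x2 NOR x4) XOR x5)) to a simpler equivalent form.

By absorption (E AND (E OR v) = E):
= ((x2 NOR x4) XOR x5)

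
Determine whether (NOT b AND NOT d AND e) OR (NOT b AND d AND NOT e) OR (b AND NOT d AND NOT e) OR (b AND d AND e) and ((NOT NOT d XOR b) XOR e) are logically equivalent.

Yes, they are equivalent — the two output columns agree on all 8 assignments:
b | d | e | Expression 1 | Expression 2
---------------------------------------
0 | 0 | 0 | 0 | 0
0 | 0 | 1 | 1 | 1
0 | 1 | 0 | 1 | 1
0 | 1 | 1 | 0 | 0
1 | 0 | 0 | 1 | 1
1 | 0 | 1 | 0 | 0
1 | 1 | 0 | 0 | 0
1 | 1 | 1 | 1 | 1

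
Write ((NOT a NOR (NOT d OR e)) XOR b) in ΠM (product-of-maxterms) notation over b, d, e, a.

ΠM(0, 1, 2, 3, 4, 6, 7, 13) = (b OR d OR e OR a) AND (b OR d OR e OR NOT a) AND (b OR d OR NOT e OR a) AND (b OR d OR NOT e OR NOT a) AND (b OR NOT d OR e OR a) AND (b OR NOT d OR NOT e OR a) AND (b OR NOT d OR NOT e OR NOT a) AND (NOT b OR NOT d OR e OR NOT a)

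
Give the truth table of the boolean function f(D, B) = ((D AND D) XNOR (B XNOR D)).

D | B | Output
--------------
0 | 0 | 0
0 | 1 | 1
1 | 0 | 0
1 | 1 | 1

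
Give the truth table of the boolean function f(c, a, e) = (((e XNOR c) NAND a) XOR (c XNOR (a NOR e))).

c | a | e | Output
------------------
0 | 0 | 0 | 1
0 | 0 | 1 | 0
0 | 1 | 0 | 1
0 | 1 | 1 | 0
1 | 0 | 0 | 0
1 | 0 | 1 | 1
1 | 1 | 0 | 1
1 | 1 | 1 | 0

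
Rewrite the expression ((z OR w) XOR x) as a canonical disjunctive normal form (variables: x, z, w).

(NOT x AND NOT z AND w) OR (NOT x AND z AND NOT w) OR (NOT x AND z AND w) OR (x AND NOT z AND NOT w)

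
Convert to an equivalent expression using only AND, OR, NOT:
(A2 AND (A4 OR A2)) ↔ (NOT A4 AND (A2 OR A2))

((A2 AND (A4 OR A2)) AND (NOT A4 AND (A2 OR A2))) OR (NOT (A2 AND (A4 OR A2)) AND NOT (NOT A4 AND (A2 OR A2)))
(Biconditional = both true or both false)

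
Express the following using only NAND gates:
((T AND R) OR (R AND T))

((((T NAND R) NAND (T NAND R)) NAND ((T NAND R) NAND (T NAND R))) NAND (((R NAND T) NAND (R NAND T)) NAND ((R NAND T) NAND (R NAND T))))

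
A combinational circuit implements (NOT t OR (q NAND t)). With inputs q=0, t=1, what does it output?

Substituting: (NOT 1 OR (0 NAND 1))
= 1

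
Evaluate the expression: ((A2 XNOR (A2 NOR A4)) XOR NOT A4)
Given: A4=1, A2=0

Substituting: ((0 XNOR (0 NOR 1)) XOR NOT 1)
= 1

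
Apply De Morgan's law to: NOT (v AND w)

NOT v OR NOT w
De Morgan's: NOT(AND of terms) = OR of negations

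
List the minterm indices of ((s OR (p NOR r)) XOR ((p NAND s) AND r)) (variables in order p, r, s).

Σm(0, 1, 2, 5, 6, 7) = (NOT p AND NOT r AND NOT s) OR (NOT p AND NOT r AND s) OR (NOT p AND r AND NOT s) OR (p AND NOT r AND s) OR (p AND r AND NOT s) OR (p AND r AND s)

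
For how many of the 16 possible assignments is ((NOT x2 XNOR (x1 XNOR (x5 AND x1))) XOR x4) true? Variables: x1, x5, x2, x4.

Satisfying assignments: (0,0,0,0), (0,0,1,1), (0,1,0,0), (0,1,1,1), (1,0,0,1), (1,0,1,0), (1,1,0,0), (1,1,1,1)
Count: 8 out of 16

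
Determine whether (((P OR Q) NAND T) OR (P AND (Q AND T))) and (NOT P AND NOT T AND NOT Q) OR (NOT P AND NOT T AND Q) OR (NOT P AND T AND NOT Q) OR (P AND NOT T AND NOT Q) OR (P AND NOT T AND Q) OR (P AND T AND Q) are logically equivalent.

Yes, they are equivalent — the two output columns agree on all 8 assignments:
P | T | Q | Expression 1 | Expression 2
---------------------------------------
0 | 0 | 0 | 1 | 1
0 | 0 | 1 | 1 | 1
0 | 1 | 0 | 1 | 1
0 | 1 | 1 | 0 | 0
1 | 0 | 0 | 1 | 1
1 | 0 | 1 | 1 | 1
1 | 1 | 0 | 0 | 0
1 | 1 | 1 | 1 | 1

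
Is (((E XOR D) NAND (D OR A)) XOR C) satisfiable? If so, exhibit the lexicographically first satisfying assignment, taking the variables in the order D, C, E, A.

D=0, C=0, E=0, A=0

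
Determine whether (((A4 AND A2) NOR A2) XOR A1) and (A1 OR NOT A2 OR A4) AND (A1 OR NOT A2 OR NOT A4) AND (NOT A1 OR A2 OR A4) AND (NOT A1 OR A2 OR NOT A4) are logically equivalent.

Yes, they are equivalent — the two output columns agree on all 8 assignments:
A1 | A2 | A4 | Expression 1 | Expression 2
------------------------------------------
0 | 0 | 0 | 1 | 1
0 | 0 | 1 | 1 | 1
0 | 1 | 0 | 0 | 0
0 | 1 | 1 | 0 | 0
1 | 0 | 0 | 0 | 0
1 | 0 | 1 | 0 | 0
1 | 1 | 0 | 1 | 1
1 | 1 | 1 | 1 | 1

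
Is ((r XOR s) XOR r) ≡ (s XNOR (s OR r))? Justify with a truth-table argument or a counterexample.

No. Counterexample: with r=0, s=0, Expression 1 = 0 but Expression 2 = 1.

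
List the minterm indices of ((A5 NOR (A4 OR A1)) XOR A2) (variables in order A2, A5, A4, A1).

Σm(0, 9, 10, 11, 12, 13, 14, 15) = (NOT A2 AND NOT A5 AND NOT A4 AND NOT A1) OR (A2 AND NOT A5 AND NOT A4 AND A1) OR (A2 AND NOT A5 AND A4 AND NOT A1) OR (A2 AND NOT A5 AND A4 AND A1) OR (A2 AND A5 AND NOT A4 AND NOT A1) OR (A2 AND A5 AND NOT A4 AND A1) OR (A2 AND A5 AND A4 AND NOT A1) OR (A2 AND A5 AND A4 AND A1)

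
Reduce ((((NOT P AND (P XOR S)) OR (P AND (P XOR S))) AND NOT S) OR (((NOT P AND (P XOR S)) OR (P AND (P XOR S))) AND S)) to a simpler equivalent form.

By distribution ((E AND v) OR (E AND NOT v) = E) then distribution ((E AND v) OR (E AND NOT v) = E):
= (P XOR S)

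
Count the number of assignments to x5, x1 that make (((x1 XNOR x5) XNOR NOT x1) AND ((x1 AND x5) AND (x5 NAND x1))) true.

No assignment satisfies the expression.
Count: 0 out of 4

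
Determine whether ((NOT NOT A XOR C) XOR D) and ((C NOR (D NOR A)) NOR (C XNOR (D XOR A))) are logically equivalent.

No. Counterexample: with C=0, A=0, D=1, Expression 1 = 1 but Expression 2 = 0.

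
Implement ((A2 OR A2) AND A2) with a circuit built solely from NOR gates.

((((A2 NOR A2) NOR (A2 NOR A2)) NOR ((A2 NOR A2) NOR (A2 NOR A2))) NOR (A2 NOR A2))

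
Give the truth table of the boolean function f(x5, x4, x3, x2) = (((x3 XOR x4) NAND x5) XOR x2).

x5 | x4 | x3 | x2 | Output
--------------------------
0 | 0 | 0 | 0 | 1
0 | 0 | 0 | 1 | 0
0 | 0 | 1 | 0 | 1
0 | 0 | 1 | 1 | 0
0 | 1 | 0 | 0 | 1
0 | 1 | 0 | 1 | 0
0 | 1 | 1 | 0 | 1
0 | 1 | 1 | 1 | 0
1 | 0 | 0 | 0 | 1
1 | 0 | 0 | 1 | 0
1 | 0 | 1 | 0 | 0
1 | 0 | 1 | 1 | 1
1 | 1 | 0 | 0 | 0
1 | 1 | 0 | 1 | 1
1 | 1 | 1 | 0 | 1
1 | 1 | 1 | 1 | 0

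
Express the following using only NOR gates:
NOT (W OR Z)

(((W NOR Z) NOR (W NOR Z)) NOR ((W NOR Z) NOR (W NOR Z)))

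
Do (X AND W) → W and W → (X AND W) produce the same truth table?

No, Converse is not equivalent to original (counterexample: X=0, W=1)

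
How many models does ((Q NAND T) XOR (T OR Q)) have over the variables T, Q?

Satisfying assignments: (0,0), (1,1)
Count: 2 out of 4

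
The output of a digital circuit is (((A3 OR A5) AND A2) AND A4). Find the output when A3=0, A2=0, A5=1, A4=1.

Substituting: (((0 OR 1) AND 0) AND 1)
= 0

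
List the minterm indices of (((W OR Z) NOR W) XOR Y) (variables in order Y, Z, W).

Σm(0, 5, 6, 7) = (NOT Y AND NOT Z AND NOT W) OR (Y AND NOT Z AND W) OR (Y AND Z AND NOT W) OR (Y AND Z AND W)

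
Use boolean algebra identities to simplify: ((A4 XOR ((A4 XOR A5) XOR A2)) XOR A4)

By XOR self-cancellation ((E XOR v) XOR v = E):
= ((A4 XOR A5) XOR A2)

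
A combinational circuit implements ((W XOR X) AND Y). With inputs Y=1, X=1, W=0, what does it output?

Substituting: ((0 XOR 1) AND 1)
= 1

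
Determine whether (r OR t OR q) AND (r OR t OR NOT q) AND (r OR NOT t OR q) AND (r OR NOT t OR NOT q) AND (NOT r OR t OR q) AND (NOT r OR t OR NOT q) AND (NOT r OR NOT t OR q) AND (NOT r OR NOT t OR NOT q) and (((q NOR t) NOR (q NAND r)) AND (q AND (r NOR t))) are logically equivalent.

Yes, they are equivalent — the two output columns agree on all 8 assignments:
r | t | q | Expression 1 | Expression 2
---------------------------------------
0 | 0 | 0 | 0 | 0
0 | 0 | 1 | 0 | 0
0 | 1 | 0 | 0 | 0
0 | 1 | 1 | 0 | 0
1 | 0 | 0 | 0 | 0
1 | 0 | 1 | 0 | 0
1 | 1 | 0 | 0 | 0
1 | 1 | 1 | 0 | 0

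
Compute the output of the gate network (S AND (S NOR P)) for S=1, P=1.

Substituting: (1 AND (1 NOR 1))
= 0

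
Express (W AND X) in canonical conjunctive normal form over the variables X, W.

(X OR W) AND (X OR NOT W) AND (NOT X OR W)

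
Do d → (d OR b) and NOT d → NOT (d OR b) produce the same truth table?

No, Inverse is not equivalent to original (counterexample: d=0, b=1)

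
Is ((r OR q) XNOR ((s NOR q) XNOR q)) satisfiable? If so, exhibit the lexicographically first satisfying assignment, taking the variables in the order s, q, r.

s=0, q=0, r=0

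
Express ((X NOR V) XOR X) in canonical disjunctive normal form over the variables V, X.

(NOT V AND NOT X) OR (NOT V AND X) OR (V AND X)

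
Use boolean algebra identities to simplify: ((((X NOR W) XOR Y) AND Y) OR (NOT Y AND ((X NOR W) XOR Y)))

By distribution ((E AND v) OR (E AND NOT v) = E):
= ((X NOR W) XOR Y)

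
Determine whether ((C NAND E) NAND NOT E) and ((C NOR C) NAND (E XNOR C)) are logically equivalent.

No. Counterexample: with C=1, E=0, Expression 1 = 0 but Expression 2 = 1.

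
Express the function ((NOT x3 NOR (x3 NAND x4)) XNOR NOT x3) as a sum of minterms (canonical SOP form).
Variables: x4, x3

Σm(1) = (NOT x4 AND x3)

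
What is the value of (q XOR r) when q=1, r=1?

Substituting: (1 XOR 1)
= 0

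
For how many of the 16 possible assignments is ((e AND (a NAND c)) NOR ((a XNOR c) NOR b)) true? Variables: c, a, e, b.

Satisfying assignments: (0,0,0,0), (0,0,0,1), (0,1,0,1), (1,0,0,1), (1,1,0,0), (1,1,0,1), (1,1,1,0), (1,1,1,1)
Count: 8 out of 16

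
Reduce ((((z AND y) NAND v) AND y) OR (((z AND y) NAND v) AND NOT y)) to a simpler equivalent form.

By distribution ((E AND v) OR (E AND NOT v) = E):
= ((z AND y) NAND v)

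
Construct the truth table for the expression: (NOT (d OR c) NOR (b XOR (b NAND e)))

d | c | e | b | Output
----------------------
0 | 0 | 0 | 0 | 0
0 | 0 | 0 | 1 | 0
0 | 0 | 1 | 0 | 0
0 | 0 | 1 | 1 | 0
0 | 1 | 0 | 0 | 0
0 | 1 | 0 | 1 | 1
0 | 1 | 1 | 0 | 0
0 | 1 | 1 | 1 | 0
1 | 0 | 0 | 0 | 0
1 | 0 | 0 | 1 | 1
1 | 0 | 1 | 0 | 0
1 | 0 | 1 | 1 | 0
1 | 1 | 0 | 0 | 0
1 | 1 | 0 | 1 | 1
1 | 1 | 1 | 0 | 0
1 | 1 | 1 | 1 | 0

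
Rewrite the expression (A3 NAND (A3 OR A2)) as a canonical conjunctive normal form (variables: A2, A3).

(A2 OR NOT A3) AND (NOT A2 OR NOT A3)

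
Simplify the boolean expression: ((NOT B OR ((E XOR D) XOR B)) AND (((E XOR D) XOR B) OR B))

By distribution ((E OR v) AND (E OR NOT v) = E):
= ((E XOR D) XOR B)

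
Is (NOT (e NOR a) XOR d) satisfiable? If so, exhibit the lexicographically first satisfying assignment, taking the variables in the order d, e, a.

d=0, e=0, a=1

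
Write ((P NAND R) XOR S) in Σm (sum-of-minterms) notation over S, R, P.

Σm(0, 1, 2, 7) = (NOT S AND NOT R AND NOT P) OR (NOT S AND NOT R AND P) OR (NOT S AND R AND NOT P) OR (S AND R AND P)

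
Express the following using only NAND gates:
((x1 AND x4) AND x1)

((((x1 NAND x4) NAND (x1 NAND x4)) NAND x1) NAND (((x1 NAND x4) NAND (x1 NAND x4)) NAND x1))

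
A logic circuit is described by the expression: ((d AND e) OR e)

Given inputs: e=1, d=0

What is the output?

Substituting: ((0 AND 1) OR 1)
= 1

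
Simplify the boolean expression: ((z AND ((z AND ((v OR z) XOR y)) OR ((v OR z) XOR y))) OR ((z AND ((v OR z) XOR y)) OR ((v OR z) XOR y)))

By absorption (E OR (E AND v) = E) then absorption (E OR (E AND v) = E):
= ((v OR z) XOR y)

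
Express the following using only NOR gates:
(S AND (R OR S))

((S NOR S) NOR (((R NOR S) NOR (R NOR S)) NOR ((R NOR S) NOR (R NOR S))))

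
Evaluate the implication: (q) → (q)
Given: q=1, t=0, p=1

Antecedent (q) = 1; consequent (q) = 1.
1 → 1 = 1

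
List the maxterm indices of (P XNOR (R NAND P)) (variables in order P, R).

ΠM(0, 1, 3) = (P OR R) AND (P OR NOT R) AND (NOT P OR NOT R)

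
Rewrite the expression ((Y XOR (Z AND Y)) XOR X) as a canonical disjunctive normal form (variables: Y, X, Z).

(NOT Y AND X AND NOT Z) OR (NOT Y AND X AND Z) OR (Y AND NOT X AND NOT Z) OR (Y AND X AND Z)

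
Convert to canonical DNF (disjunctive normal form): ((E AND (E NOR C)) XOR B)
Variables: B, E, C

(B AND NOT E AND NOT C) OR (B AND NOT E AND C) OR (B AND E AND NOT C) OR (B AND E AND C)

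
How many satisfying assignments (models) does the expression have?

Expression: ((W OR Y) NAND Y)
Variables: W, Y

Satisfying assignments: (0,0), (1,0)
Count: 2 out of 4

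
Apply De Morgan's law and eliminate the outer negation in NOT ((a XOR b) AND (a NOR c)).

NOT (a XOR b) OR NOT (a NOR c)
De Morgan's: NOT(AND of terms) = OR of negations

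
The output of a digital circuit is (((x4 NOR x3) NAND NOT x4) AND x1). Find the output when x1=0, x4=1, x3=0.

Substituting: (((1 NOR 0) NAND NOT 1) AND 0)
= 0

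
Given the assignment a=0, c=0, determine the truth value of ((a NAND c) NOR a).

Substituting: ((0 NAND 0) NOR 0)
= 0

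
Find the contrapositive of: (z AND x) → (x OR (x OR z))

Contrapositive: NOT (x OR (x OR z)) → NOT (z AND x)
Note: A statement and its contrapositive are logically equivalent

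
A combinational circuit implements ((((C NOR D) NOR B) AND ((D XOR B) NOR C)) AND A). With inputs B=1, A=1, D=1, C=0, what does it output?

Substituting: ((((0 NOR 1) NOR 1) AND ((1 XOR 1) NOR 0)) AND 1)
= 0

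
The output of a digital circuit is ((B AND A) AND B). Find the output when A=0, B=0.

Substituting: ((0 AND 0) AND 0)
= 0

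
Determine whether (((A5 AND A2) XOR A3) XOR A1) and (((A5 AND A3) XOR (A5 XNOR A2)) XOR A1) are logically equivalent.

No. Counterexample: with A2=0, A3=0, A5=0, A1=0, Expression 1 = 0 but Expression 2 = 1.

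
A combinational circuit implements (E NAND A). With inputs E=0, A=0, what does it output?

Substituting: (0 NAND 0)
= 1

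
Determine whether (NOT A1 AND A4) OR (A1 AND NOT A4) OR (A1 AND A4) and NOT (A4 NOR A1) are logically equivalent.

Yes, they are equivalent — the two output columns agree on all 4 assignments:
A1 | A4 | Expression 1 | Expression 2
-------------------------------------
0 | 0 | 0 | 0
0 | 1 | 1 | 1
1 | 0 | 1 | 1
1 | 1 | 1 | 1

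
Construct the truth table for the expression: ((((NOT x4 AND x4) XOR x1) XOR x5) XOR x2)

x1 | x5 | x4 | x2 | Output
--------------------------
0 | 0 | 0 | 0 | 0
0 | 0 | 0 | 1 | 1
0 | 0 | 1 | 0 | 0
0 | 0 | 1 | 1 | 1
0 | 1 | 0 | 0 | 1
0 | 1 | 0 | 1 | 0
0 | 1 | 1 | 0 | 1
0 | 1 | 1 | 1 | 0
1 | 0 | 0 | 0 | 1
1 | 0 | 0 | 1 | 0
1 | 0 | 1 | 0 | 1
1 | 0 | 1 | 1 | 0
1 | 1 | 0 | 0 | 0
1 | 1 | 0 | 1 | 1
1 | 1 | 1 | 0 | 0
1 | 1 | 1 | 1 | 1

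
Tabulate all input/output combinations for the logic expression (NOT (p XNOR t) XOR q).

q | p | t | Output
------------------
0 | 0 | 0 | 0
0 | 0 | 1 | 1
0 | 1 | 0 | 1
0 | 1 | 1 | 0
1 | 0 | 0 | 1
1 | 0 | 1 | 0
1 | 1 | 0 | 0
1 | 1 | 1 | 1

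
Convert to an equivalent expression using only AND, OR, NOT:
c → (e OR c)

NOT c OR (e OR c)
(Implication elimination: A → B = NOT A OR B)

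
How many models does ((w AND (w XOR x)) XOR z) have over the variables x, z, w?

Satisfying assignments: (0,0,1), (0,1,0), (1,1,0), (1,1,1)
Count: 4 out of 8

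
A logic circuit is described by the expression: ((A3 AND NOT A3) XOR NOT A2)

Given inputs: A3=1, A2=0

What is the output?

Substituting: ((1 AND NOT 1) XOR NOT 0)
= 1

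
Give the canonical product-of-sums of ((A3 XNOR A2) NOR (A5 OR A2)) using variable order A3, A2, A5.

ΠM(0, 1, 2, 3, 5, 6, 7) = (A3 OR A2 OR A5) AND (A3 OR A2 OR NOT A5) AND (A3 OR NOT A2 OR A5) AND (A3 OR NOT A2 OR NOT A5) AND (NOT A3 OR A2 OR NOT A5) AND (NOT A3 OR NOT A2 OR A5) AND (NOT A3 OR NOT A2 OR NOT A5)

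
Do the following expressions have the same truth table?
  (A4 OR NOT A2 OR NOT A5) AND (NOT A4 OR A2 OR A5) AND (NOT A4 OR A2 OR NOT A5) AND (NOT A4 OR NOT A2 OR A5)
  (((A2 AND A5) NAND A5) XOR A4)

Yes, they are equivalent — the two output columns agree on all 8 assignments:
A4 | A2 | A5 | Expression 1 | Expression 2
------------------------------------------
0 | 0 | 0 | 1 | 1
0 | 0 | 1 | 1 | 1
0 | 1 | 0 | 1 | 1
0 | 1 | 1 | 0 | 0
1 | 0 | 0 | 0 | 0
1 | 0 | 1 | 0 | 0
1 | 1 | 0 | 0 | 0
1 | 1 | 1 | 1 | 1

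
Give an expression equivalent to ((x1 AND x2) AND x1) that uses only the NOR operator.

((((x1 NOR x1) NOR (x2 NOR x2)) NOR ((x1 NOR x1) NOR (x2 NOR x2))) NOR (x1 NOR x1))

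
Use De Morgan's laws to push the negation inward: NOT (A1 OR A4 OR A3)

NOT A1 AND NOT A4 AND NOT A3
De Morgan's: NOT(OR of terms) = AND of negations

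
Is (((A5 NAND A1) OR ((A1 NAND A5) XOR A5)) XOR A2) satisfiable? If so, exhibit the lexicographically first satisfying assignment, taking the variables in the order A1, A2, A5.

A1=0, A2=0, A5=0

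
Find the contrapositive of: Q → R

Contrapositive: NOT R → NOT Q
Note: A statement and its contrapositive are logically equivalent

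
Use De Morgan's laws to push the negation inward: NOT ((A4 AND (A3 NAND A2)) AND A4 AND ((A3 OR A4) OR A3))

NOT (A4 AND (A3 NAND A2)) OR NOT A4 OR NOT ((A3 OR A4) OR A3)
De Morgan's: NOT(AND of terms) = OR of negations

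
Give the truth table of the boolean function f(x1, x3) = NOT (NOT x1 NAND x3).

x1 | x3 | Output
----------------
0 | 0 | 0
0 | 1 | 1
1 | 0 | 0
1 | 1 | 0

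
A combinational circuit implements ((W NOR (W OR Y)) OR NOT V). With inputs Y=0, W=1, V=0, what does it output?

Substituting: ((1 NOR (1 OR 0)) OR NOT 0)
= 1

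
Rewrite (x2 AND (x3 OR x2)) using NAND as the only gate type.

((x2 NAND ((x3 NAND x3) NAND (x2 NAND x2))) NAND (x2 NAND ((x3 NAND x3) NAND (x2 NAND x2))))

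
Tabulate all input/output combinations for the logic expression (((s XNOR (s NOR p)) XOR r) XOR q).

r | s | q | p | Output
----------------------
0 | 0 | 0 | 0 | 0
0 | 0 | 0 | 1 | 1
0 | 0 | 1 | 0 | 1
0 | 0 | 1 | 1 | 0
0 | 1 | 0 | 0 | 0
0 | 1 | 0 | 1 | 0
0 | 1 | 1 | 0 | 1
0 | 1 | 1 | 1 | 1
1 | 0 | 0 | 0 | 1
1 | 0 | 0 | 1 | 0
1 | 0 | 1 | 0 | 0
1 | 0 | 1 | 1 | 1
1 | 1 | 0 | 0 | 1
1 | 1 | 0 | 1 | 1
1 | 1 | 1 | 0 | 0
1 | 1 | 1 | 1 | 0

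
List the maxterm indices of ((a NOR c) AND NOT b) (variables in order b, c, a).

ΠM(1, 2, 3, 4, 5, 6, 7) = (b OR c OR NOT a) AND (b OR NOT c OR a) AND (b OR NOT c OR NOT a) AND (NOT b OR c OR a) AND (NOT b OR c OR NOT a) AND (NOT b OR NOT c OR a) AND (NOT b OR NOT c OR NOT a)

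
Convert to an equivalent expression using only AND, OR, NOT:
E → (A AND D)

NOT E OR (A AND D)
(Implication elimination: A → B = NOT A OR B)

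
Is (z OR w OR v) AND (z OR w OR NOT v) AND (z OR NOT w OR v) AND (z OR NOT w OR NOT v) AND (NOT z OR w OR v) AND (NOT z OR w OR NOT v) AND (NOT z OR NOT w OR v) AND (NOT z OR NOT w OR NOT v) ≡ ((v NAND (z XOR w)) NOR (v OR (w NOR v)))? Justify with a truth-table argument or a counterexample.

Yes, they are equivalent — the two output columns agree on all 8 assignments:
z | w | v | Expression 1 | Expression 2
---------------------------------------
0 | 0 | 0 | 0 | 0
0 | 0 | 1 | 0 | 0
0 | 1 | 0 | 0 | 0
0 | 1 | 1 | 0 | 0
1 | 0 | 0 | 0 | 0
1 | 0 | 1 | 0 | 0
1 | 1 | 0 | 0 | 0
1 | 1 | 1 | 0 | 0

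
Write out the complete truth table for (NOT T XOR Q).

T | Q | Output
--------------
0 | 0 | 1
0 | 1 | 0
1 | 0 | 0
1 | 1 | 1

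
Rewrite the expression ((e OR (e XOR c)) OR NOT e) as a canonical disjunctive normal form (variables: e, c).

(NOT e AND NOT c) OR (NOT e AND c) OR (e AND NOT c) OR (e AND c)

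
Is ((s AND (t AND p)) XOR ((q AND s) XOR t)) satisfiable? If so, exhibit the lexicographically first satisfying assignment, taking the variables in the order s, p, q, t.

s=0, p=0, q=0, t=1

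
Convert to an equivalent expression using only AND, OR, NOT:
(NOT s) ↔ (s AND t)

((NOT s) AND (s AND t)) OR (s AND NOT (s AND t))
(Biconditional = both true or both false)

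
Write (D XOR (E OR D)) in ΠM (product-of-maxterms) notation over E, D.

ΠM(0, 1, 3) = (E OR D) AND (E OR NOT D) AND (NOT E OR NOT D)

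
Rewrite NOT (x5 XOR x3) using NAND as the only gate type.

(((x5 NAND (x5 NAND x3)) NAND (x3 NAND (x5 NAND x3))) NAND ((x5 NAND (x5 NAND x3)) NAND (x3 NAND (x5 NAND x3))))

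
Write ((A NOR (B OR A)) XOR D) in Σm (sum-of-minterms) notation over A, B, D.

Σm(0, 3, 5, 7) = (NOT A AND NOT B AND NOT D) OR (NOT A AND B AND D) OR (A AND NOT B AND D) OR (A AND B AND D)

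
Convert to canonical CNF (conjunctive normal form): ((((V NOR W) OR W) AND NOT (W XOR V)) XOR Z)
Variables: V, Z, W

(V OR Z OR NOT W) AND (V OR NOT Z OR W) AND (NOT V OR Z OR W) AND (NOT V OR NOT Z OR NOT W)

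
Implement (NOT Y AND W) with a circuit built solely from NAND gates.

(((Y NAND Y) NAND W) NAND ((Y NAND Y) NAND W))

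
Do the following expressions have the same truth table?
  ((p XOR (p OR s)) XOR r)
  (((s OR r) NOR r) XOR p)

No. Counterexample: with r=0, s=0, p=0, Expression 1 = 0 but Expression 2 = 1.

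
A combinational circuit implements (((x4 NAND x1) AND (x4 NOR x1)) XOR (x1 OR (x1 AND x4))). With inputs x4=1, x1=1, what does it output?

Substituting: (((1 NAND 1) AND (1 NOR 1)) XOR (1 OR (1 AND 1)))
= 1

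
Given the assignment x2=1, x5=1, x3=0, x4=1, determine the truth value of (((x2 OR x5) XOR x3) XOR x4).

Substituting: (((1 OR 1) XOR 0) XOR 1)
= 0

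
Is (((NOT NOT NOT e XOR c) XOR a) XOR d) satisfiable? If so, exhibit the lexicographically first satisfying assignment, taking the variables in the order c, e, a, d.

c=0, e=0, a=0, d=0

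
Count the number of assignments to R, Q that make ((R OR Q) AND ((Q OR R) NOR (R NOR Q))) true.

No assignment satisfies the expression.
Count: 0 out of 4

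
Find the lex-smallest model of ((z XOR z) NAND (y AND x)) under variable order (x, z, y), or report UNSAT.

x=0, z=0, y=0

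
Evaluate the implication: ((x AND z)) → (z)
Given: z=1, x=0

Antecedent ((x AND z)) = 0; consequent (z) = 1.
0 → 1 = 1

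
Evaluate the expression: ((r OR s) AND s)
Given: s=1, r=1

Substituting: ((1 OR 1) AND 1)
= 1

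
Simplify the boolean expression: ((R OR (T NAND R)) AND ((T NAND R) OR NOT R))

By distribution ((E OR v) AND (E OR NOT v) = E):
= (T NAND R)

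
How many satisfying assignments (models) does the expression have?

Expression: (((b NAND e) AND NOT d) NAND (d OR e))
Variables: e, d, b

Satisfying assignments: (0,0,0), (0,0,1), (0,1,0), (0,1,1), (1,0,1), (1,1,0), (1,1,1)
Count: 7 out of 8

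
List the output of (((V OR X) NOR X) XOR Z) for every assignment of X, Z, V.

X | Z | V | Output
------------------
0 | 0 | 0 | 1
0 | 0 | 1 | 0
0 | 1 | 0 | 0
0 | 1 | 1 | 1
1 | 0 | 0 | 0
1 | 0 | 1 | 0
1 | 1 | 0 | 1
1 | 1 | 1 | 1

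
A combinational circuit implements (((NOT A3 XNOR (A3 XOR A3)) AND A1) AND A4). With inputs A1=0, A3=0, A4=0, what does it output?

Substituting: (((NOT 0 XNOR (0 XOR 0)) AND 0) AND 0)
= 0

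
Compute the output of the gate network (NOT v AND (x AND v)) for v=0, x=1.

Substituting: (NOT 0 AND (1 AND 0))
= 0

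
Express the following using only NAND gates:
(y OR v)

((y NAND y) NAND (v NAND v))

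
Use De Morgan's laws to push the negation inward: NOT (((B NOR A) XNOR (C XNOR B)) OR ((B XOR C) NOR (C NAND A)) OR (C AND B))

NOT ((B NOR A) XNOR (C XNOR B)) AND NOT ((B XOR C) NOR (C NAND A)) AND NOT (C AND B)
De Morgan's: NOT(OR of terms) = AND of negations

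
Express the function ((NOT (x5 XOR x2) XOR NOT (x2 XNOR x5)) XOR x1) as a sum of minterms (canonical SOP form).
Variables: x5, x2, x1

Σm(0, 2, 4, 6) = (NOT x5 AND NOT x2 AND NOT x1) OR (NOT x5 AND x2 AND NOT x1) OR (x5 AND NOT x2 AND NOT x1) OR (x5 AND x2 AND NOT x1)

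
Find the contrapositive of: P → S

Contrapositive: NOT S → NOT P
Note: A statement and its contrapositive are logically equivalent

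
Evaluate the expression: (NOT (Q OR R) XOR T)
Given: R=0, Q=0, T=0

Substituting: (NOT (0 OR 0) XOR 0)
= 1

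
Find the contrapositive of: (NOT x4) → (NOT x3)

Contrapositive: x3 → x4
Note: A statement and its contrapositive are logically equivalent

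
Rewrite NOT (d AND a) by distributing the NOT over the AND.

NOT d OR NOT a
De Morgan's: NOT(AND of terms) = OR of negations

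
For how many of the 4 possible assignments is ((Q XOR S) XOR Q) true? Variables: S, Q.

Satisfying assignments: (1,0), (1,1)
Count: 2 out of 4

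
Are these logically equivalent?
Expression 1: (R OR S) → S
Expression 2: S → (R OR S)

No, Converse is not equivalent to original (counterexample: R=1, S=0)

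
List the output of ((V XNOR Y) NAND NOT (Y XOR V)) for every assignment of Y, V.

Y | V | Output
--------------
0 | 0 | 0
0 | 1 | 1
1 | 0 | 1
1 | 1 | 0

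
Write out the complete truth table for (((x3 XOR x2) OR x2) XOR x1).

x1 | x2 | x3 | Output
---------------------
0 | 0 | 0 | 0
0 | 0 | 1 | 1
0 | 1 | 0 | 1
0 | 1 | 1 | 1
1 | 0 | 0 | 1
1 | 0 | 1 | 0
1 | 1 | 0 | 0
1 | 1 | 1 | 0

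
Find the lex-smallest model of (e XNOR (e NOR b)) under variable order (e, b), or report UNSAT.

e=0, b=1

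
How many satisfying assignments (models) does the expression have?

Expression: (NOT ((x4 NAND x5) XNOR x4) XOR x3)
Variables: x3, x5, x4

Satisfying assignments: (0,0,0), (0,1,0), (0,1,1), (1,0,1)
Count: 4 out of 8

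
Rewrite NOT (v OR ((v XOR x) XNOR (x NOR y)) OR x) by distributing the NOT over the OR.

NOT v AND NOT ((v XOR x) XNOR (x NOR y)) AND NOT x
De Morgan's: NOT(OR of terms) = AND of negations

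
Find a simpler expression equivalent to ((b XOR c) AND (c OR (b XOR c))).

By absorption (E AND (E OR v) = E):
= (b XOR c)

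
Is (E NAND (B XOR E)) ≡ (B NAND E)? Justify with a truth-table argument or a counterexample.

No. Counterexample: with E=1, B=0, Expression 1 = 0 but Expression 2 = 1.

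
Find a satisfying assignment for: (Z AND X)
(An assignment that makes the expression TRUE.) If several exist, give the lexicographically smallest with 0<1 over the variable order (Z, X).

Z=1, X=1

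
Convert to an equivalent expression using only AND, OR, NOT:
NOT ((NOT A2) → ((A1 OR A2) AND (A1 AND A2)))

(NOT A2) AND NOT ((A1 OR A2) AND (A1 AND A2))
(Negated implication: NOT(A → B) = A AND NOT B)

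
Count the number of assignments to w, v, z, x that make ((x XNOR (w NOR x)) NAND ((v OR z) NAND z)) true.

Satisfying assignments: (0,0,0,0), (0,0,0,1), (0,0,1,0), (0,0,1,1), (0,1,0,0), (0,1,0,1), (0,1,1,0), (0,1,1,1), (1,0,0,1), (1,0,1,0), (1,0,1,1), (1,1,0,1), (1,1,1,0), (1,1,1,1)
Count: 14 out of 16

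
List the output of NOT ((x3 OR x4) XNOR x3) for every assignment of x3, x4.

x3 | x4 | Output
----------------
0 | 0 | 0
0 | 1 | 1
1 | 0 | 0
1 | 1 | 0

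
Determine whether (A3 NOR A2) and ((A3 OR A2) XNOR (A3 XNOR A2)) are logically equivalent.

No. Counterexample: with A2=0, A3=0, Expression 1 = 1 but Expression 2 = 0.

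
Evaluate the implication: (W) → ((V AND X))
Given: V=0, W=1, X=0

Antecedent (W) = 1; consequent ((V AND X)) = 0.
1 → 0 = 0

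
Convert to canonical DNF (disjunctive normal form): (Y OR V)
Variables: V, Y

(NOT V AND Y) OR (V AND NOT Y) OR (V AND Y)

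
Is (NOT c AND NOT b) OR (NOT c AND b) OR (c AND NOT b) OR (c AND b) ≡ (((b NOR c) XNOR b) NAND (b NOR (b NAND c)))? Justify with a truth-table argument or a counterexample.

Yes, they are equivalent — the two output columns agree on all 4 assignments:
c | b | Expression 1 | Expression 2
-----------------------------------
0 | 0 | 1 | 1
0 | 1 | 1 | 1
1 | 0 | 1 | 1
1 | 1 | 1 | 1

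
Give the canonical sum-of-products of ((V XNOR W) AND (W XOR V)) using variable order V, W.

Σm() = FALSE (no minterms)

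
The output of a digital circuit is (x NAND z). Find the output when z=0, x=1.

Substituting: (1 NAND 0)
= 1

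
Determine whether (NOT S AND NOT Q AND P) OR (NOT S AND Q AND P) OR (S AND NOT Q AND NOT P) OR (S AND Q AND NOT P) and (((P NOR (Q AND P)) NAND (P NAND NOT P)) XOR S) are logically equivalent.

Yes, they are equivalent — the two output columns agree on all 8 assignments:
S | Q | P | Expression 1 | Expression 2
---------------------------------------
0 | 0 | 0 | 0 | 0
0 | 0 | 1 | 1 | 1
0 | 1 | 0 | 0 | 0
0 | 1 | 1 | 1 | 1
1 | 0 | 0 | 1 | 1
1 | 0 | 1 | 0 | 0
1 | 1 | 0 | 1 | 1
1 | 1 | 1 | 0 | 0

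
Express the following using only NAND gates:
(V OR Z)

((V NAND V) NAND (Z NAND Z))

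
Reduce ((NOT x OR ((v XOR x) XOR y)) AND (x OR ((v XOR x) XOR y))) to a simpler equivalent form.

By distribution ((E OR v) AND (E OR NOT v) = E):
= ((v XOR x) XOR y)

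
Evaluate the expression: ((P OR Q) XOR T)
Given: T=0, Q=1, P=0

Substituting: ((0 OR 1) XOR 0)
= 1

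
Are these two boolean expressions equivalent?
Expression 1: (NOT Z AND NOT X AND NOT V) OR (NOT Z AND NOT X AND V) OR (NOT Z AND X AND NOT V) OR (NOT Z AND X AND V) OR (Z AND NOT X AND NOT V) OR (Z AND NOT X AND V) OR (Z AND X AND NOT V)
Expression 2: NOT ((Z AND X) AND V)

Yes, they are equivalent — the two output columns agree on all 8 assignments:
Z | X | V | Expression 1 | Expression 2
---------------------------------------
0 | 0 | 0 | 1 | 1
0 | 0 | 1 | 1 | 1
0 | 1 | 0 | 1 | 1
0 | 1 | 1 | 1 | 1
1 | 0 | 0 | 1 | 1
1 | 0 | 1 | 1 | 1
1 | 1 | 0 | 1 | 1
1 | 1 | 1 | 0 | 0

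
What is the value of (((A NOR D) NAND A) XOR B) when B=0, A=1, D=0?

Substituting: (((1 NOR 0) NAND 1) XOR 0)
= 1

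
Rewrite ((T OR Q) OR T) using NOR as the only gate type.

((((T NOR Q) NOR (T NOR Q)) NOR T) NOR (((T NOR Q) NOR (T NOR Q)) NOR T))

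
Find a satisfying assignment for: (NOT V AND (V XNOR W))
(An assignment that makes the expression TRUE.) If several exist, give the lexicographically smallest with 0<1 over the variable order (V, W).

V=0, W=0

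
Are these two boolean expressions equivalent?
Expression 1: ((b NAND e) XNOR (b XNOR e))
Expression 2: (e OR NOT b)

No. Counterexample: with b=0, e=1, Expression 1 = 0 but Expression 2 = 1.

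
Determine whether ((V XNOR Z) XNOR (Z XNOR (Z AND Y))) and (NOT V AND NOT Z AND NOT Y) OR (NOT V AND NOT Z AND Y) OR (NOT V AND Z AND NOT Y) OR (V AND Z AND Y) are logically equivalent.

Yes, they are equivalent — the two output columns agree on all 8 assignments:
V | Z | Y | Expression 1 | Expression 2
---------------------------------------
0 | 0 | 0 | 1 | 1
0 | 0 | 1 | 1 | 1
0 | 1 | 0 | 1 | 1
0 | 1 | 1 | 0 | 0
1 | 0 | 0 | 0 | 0
1 | 0 | 1 | 0 | 0
1 | 1 | 0 | 0 | 0
1 | 1 | 1 | 1 | 1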